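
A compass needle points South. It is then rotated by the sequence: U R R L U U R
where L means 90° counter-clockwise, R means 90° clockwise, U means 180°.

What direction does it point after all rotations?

Start: South
  U (U-turn (180°)) -> North
  R (right (90° clockwise)) -> East
  R (right (90° clockwise)) -> South
  L (left (90° counter-clockwise)) -> East
  U (U-turn (180°)) -> West
  U (U-turn (180°)) -> East
  R (right (90° clockwise)) -> South
Final: South

Answer: Final heading: South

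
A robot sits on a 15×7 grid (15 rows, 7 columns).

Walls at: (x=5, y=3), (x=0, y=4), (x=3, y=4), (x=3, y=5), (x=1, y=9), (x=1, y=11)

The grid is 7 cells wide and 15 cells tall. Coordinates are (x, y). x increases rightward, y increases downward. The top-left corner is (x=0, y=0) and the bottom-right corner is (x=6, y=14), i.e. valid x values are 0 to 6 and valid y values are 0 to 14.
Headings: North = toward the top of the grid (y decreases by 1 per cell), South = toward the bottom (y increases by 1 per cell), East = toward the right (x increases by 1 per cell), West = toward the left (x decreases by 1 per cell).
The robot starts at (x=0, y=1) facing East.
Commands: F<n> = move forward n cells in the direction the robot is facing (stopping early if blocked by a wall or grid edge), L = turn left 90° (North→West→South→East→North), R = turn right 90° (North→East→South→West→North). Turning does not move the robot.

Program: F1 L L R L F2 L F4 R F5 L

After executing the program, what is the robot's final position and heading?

Start: (x=0, y=1), facing East
  F1: move forward 1, now at (x=1, y=1)
  L: turn left, now facing North
  L: turn left, now facing West
  R: turn right, now facing North
  L: turn left, now facing West
  F2: move forward 1/2 (blocked), now at (x=0, y=1)
  L: turn left, now facing South
  F4: move forward 2/4 (blocked), now at (x=0, y=3)
  R: turn right, now facing West
  F5: move forward 0/5 (blocked), now at (x=0, y=3)
  L: turn left, now facing South
Final: (x=0, y=3), facing South

Answer: Final position: (x=0, y=3), facing South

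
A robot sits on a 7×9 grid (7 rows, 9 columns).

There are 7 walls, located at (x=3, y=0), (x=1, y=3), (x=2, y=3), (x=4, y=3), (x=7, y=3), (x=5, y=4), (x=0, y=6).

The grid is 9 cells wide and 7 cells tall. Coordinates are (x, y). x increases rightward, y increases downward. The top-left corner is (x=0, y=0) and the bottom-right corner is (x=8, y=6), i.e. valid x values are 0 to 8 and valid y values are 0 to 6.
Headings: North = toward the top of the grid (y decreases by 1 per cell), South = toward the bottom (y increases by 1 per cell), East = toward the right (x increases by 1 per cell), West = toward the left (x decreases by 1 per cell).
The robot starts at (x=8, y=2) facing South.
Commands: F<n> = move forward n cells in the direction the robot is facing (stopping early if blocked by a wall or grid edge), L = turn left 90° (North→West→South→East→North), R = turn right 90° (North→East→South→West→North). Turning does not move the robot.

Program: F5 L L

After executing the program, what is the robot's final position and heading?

Start: (x=8, y=2), facing South
  F5: move forward 4/5 (blocked), now at (x=8, y=6)
  L: turn left, now facing East
  L: turn left, now facing North
Final: (x=8, y=6), facing North

Answer: Final position: (x=8, y=6), facing North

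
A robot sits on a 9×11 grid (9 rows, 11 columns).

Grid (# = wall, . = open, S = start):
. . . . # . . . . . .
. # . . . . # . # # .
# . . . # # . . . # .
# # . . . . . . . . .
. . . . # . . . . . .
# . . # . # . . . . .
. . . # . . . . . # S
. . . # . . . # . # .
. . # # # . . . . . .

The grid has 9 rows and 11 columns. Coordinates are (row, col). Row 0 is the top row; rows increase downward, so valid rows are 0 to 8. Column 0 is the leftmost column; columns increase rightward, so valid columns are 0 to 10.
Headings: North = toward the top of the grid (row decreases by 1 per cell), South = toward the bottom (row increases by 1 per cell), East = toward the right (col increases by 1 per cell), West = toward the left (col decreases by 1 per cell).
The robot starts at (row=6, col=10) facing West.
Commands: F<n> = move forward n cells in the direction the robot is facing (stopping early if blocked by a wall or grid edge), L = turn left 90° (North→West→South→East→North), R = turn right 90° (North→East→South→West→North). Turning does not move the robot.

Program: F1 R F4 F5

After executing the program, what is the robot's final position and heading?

Answer: Final position: (row=0, col=10), facing North

Derivation:
Start: (row=6, col=10), facing West
  F1: move forward 0/1 (blocked), now at (row=6, col=10)
  R: turn right, now facing North
  F4: move forward 4, now at (row=2, col=10)
  F5: move forward 2/5 (blocked), now at (row=0, col=10)
Final: (row=0, col=10), facing North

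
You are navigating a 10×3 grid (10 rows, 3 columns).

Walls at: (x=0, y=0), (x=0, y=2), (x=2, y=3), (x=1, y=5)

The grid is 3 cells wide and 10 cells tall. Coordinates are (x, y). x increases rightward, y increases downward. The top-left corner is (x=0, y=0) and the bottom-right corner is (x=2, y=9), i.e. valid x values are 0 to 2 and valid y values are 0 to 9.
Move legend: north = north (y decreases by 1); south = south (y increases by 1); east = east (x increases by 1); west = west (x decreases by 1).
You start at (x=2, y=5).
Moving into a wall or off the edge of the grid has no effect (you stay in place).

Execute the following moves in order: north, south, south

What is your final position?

Start: (x=2, y=5)
  north (north): (x=2, y=5) -> (x=2, y=4)
  south (south): (x=2, y=4) -> (x=2, y=5)
  south (south): (x=2, y=5) -> (x=2, y=6)
Final: (x=2, y=6)

Answer: Final position: (x=2, y=6)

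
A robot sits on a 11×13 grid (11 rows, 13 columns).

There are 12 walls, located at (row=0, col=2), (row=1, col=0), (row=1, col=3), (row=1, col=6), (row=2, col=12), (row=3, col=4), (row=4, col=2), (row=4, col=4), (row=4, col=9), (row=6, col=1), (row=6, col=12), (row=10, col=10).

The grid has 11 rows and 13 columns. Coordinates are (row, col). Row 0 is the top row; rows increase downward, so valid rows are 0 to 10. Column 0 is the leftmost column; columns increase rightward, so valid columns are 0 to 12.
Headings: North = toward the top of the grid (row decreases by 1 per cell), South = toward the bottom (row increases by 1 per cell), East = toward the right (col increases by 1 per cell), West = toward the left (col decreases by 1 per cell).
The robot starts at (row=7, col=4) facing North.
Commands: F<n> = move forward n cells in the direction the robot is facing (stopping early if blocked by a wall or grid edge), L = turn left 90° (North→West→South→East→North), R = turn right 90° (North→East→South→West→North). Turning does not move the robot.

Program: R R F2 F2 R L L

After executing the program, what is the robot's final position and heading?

Answer: Final position: (row=10, col=4), facing East

Derivation:
Start: (row=7, col=4), facing North
  R: turn right, now facing East
  R: turn right, now facing South
  F2: move forward 2, now at (row=9, col=4)
  F2: move forward 1/2 (blocked), now at (row=10, col=4)
  R: turn right, now facing West
  L: turn left, now facing South
  L: turn left, now facing East
Final: (row=10, col=4), facing East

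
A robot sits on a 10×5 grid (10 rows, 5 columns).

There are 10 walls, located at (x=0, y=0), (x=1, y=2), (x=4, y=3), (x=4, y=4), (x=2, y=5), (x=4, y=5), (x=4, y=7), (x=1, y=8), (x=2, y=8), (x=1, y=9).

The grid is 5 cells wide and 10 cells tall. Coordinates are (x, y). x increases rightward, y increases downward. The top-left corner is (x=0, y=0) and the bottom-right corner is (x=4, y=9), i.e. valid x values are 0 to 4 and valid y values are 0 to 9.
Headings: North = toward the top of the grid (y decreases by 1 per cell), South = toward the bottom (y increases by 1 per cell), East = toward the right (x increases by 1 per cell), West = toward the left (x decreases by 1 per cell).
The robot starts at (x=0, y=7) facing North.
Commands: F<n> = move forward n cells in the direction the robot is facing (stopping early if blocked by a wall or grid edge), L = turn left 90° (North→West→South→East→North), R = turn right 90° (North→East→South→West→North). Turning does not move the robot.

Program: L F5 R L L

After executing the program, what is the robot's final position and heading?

Start: (x=0, y=7), facing North
  L: turn left, now facing West
  F5: move forward 0/5 (blocked), now at (x=0, y=7)
  R: turn right, now facing North
  L: turn left, now facing West
  L: turn left, now facing South
Final: (x=0, y=7), facing South

Answer: Final position: (x=0, y=7), facing South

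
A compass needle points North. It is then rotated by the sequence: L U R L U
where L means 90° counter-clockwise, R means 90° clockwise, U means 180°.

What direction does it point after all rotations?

Answer: Final heading: West

Derivation:
Start: North
  L (left (90° counter-clockwise)) -> West
  U (U-turn (180°)) -> East
  R (right (90° clockwise)) -> South
  L (left (90° counter-clockwise)) -> East
  U (U-turn (180°)) -> West
Final: West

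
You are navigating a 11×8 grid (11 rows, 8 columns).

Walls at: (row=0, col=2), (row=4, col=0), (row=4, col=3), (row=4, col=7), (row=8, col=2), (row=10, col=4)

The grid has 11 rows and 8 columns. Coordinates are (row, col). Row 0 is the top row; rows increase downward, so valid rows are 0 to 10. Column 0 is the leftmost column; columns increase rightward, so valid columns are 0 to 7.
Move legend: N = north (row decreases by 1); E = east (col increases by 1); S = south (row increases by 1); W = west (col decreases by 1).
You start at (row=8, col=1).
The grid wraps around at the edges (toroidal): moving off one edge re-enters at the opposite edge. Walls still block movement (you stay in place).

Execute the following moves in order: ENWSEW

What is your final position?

Answer: Final position: (row=8, col=0)

Derivation:
Start: (row=8, col=1)
  E (east): blocked, stay at (row=8, col=1)
  N (north): (row=8, col=1) -> (row=7, col=1)
  W (west): (row=7, col=1) -> (row=7, col=0)
  S (south): (row=7, col=0) -> (row=8, col=0)
  E (east): (row=8, col=0) -> (row=8, col=1)
  W (west): (row=8, col=1) -> (row=8, col=0)
Final: (row=8, col=0)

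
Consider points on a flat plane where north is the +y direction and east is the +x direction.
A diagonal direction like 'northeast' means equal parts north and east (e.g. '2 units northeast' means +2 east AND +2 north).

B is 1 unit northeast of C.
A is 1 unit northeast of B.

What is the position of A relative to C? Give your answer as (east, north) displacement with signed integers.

Answer: A is at (east=2, north=2) relative to C.

Derivation:
Place C at the origin (east=0, north=0).
  B is 1 unit northeast of C: delta (east=+1, north=+1); B at (east=1, north=1).
  A is 1 unit northeast of B: delta (east=+1, north=+1); A at (east=2, north=2).
Therefore A relative to C: (east=2, north=2).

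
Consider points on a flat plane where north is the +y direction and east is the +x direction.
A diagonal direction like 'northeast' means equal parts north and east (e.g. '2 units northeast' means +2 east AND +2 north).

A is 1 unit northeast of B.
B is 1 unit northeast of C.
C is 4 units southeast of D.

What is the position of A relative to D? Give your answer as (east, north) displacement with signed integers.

Place D at the origin (east=0, north=0).
  C is 4 units southeast of D: delta (east=+4, north=-4); C at (east=4, north=-4).
  B is 1 unit northeast of C: delta (east=+1, north=+1); B at (east=5, north=-3).
  A is 1 unit northeast of B: delta (east=+1, north=+1); A at (east=6, north=-2).
Therefore A relative to D: (east=6, north=-2).

Answer: A is at (east=6, north=-2) relative to D.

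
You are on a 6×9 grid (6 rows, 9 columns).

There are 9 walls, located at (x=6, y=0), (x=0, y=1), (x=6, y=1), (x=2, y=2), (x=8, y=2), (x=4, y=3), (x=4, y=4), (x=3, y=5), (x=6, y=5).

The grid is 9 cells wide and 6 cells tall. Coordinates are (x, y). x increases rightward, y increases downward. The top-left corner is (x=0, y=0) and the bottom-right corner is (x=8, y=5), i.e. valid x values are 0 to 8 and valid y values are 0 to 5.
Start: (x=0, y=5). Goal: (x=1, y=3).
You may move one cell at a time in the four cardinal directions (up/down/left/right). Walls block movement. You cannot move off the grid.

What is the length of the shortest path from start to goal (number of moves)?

BFS from (x=0, y=5) until reaching (x=1, y=3):
  Distance 0: (x=0, y=5)
  Distance 1: (x=0, y=4), (x=1, y=5)
  Distance 2: (x=0, y=3), (x=1, y=4), (x=2, y=5)
  Distance 3: (x=0, y=2), (x=1, y=3), (x=2, y=4)  <- goal reached here
One shortest path (3 moves): (x=0, y=5) -> (x=1, y=5) -> (x=1, y=4) -> (x=1, y=3)

Answer: Shortest path length: 3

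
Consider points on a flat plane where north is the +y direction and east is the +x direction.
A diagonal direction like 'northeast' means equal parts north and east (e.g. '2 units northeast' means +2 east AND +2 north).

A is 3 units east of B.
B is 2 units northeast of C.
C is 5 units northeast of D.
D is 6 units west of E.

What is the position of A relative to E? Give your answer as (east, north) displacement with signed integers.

Place E at the origin (east=0, north=0).
  D is 6 units west of E: delta (east=-6, north=+0); D at (east=-6, north=0).
  C is 5 units northeast of D: delta (east=+5, north=+5); C at (east=-1, north=5).
  B is 2 units northeast of C: delta (east=+2, north=+2); B at (east=1, north=7).
  A is 3 units east of B: delta (east=+3, north=+0); A at (east=4, north=7).
Therefore A relative to E: (east=4, north=7).

Answer: A is at (east=4, north=7) relative to E.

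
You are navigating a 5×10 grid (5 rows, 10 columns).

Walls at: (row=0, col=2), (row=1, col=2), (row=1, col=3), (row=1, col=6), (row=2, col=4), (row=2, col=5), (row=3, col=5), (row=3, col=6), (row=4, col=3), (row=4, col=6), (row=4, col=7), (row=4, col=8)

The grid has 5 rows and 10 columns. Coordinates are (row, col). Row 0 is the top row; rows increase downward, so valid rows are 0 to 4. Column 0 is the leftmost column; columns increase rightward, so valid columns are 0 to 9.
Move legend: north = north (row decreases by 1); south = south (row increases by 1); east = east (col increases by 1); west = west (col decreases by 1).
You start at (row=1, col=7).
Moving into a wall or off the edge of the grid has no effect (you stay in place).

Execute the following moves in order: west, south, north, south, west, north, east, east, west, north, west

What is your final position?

Answer: Final position: (row=1, col=7)

Derivation:
Start: (row=1, col=7)
  west (west): blocked, stay at (row=1, col=7)
  south (south): (row=1, col=7) -> (row=2, col=7)
  north (north): (row=2, col=7) -> (row=1, col=7)
  south (south): (row=1, col=7) -> (row=2, col=7)
  west (west): (row=2, col=7) -> (row=2, col=6)
  north (north): blocked, stay at (row=2, col=6)
  east (east): (row=2, col=6) -> (row=2, col=7)
  east (east): (row=2, col=7) -> (row=2, col=8)
  west (west): (row=2, col=8) -> (row=2, col=7)
  north (north): (row=2, col=7) -> (row=1, col=7)
  west (west): blocked, stay at (row=1, col=7)
Final: (row=1, col=7)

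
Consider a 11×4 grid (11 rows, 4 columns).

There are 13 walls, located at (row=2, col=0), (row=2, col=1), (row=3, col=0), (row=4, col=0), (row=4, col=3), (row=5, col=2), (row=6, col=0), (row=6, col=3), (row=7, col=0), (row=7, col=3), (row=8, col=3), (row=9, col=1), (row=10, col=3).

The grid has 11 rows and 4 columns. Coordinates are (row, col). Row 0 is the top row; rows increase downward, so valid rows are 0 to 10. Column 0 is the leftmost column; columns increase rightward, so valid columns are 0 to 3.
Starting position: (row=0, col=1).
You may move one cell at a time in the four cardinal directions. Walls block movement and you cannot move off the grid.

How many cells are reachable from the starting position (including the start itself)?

BFS flood-fill from (row=0, col=1):
  Distance 0: (row=0, col=1)
  Distance 1: (row=0, col=0), (row=0, col=2), (row=1, col=1)
  Distance 2: (row=0, col=3), (row=1, col=0), (row=1, col=2)
  Distance 3: (row=1, col=3), (row=2, col=2)
  Distance 4: (row=2, col=3), (row=3, col=2)
  Distance 5: (row=3, col=1), (row=3, col=3), (row=4, col=2)
  Distance 6: (row=4, col=1)
  Distance 7: (row=5, col=1)
  Distance 8: (row=5, col=0), (row=6, col=1)
  Distance 9: (row=6, col=2), (row=7, col=1)
  Distance 10: (row=7, col=2), (row=8, col=1)
  Distance 11: (row=8, col=0), (row=8, col=2)
  Distance 12: (row=9, col=0), (row=9, col=2)
  Distance 13: (row=9, col=3), (row=10, col=0), (row=10, col=2)
  Distance 14: (row=10, col=1)
Total reachable: 30 (grid has 31 open cells total)

Answer: Reachable cells: 30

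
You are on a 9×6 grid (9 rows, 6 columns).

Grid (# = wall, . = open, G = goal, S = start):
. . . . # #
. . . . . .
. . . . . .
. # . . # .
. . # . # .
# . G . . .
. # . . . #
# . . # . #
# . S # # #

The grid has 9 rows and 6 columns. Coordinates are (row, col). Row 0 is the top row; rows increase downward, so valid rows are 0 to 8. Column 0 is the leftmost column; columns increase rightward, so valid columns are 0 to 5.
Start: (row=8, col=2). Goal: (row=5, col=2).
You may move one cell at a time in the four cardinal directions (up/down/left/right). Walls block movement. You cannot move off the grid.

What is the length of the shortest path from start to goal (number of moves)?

Answer: Shortest path length: 3

Derivation:
BFS from (row=8, col=2) until reaching (row=5, col=2):
  Distance 0: (row=8, col=2)
  Distance 1: (row=7, col=2), (row=8, col=1)
  Distance 2: (row=6, col=2), (row=7, col=1)
  Distance 3: (row=5, col=2), (row=6, col=3)  <- goal reached here
One shortest path (3 moves): (row=8, col=2) -> (row=7, col=2) -> (row=6, col=2) -> (row=5, col=2)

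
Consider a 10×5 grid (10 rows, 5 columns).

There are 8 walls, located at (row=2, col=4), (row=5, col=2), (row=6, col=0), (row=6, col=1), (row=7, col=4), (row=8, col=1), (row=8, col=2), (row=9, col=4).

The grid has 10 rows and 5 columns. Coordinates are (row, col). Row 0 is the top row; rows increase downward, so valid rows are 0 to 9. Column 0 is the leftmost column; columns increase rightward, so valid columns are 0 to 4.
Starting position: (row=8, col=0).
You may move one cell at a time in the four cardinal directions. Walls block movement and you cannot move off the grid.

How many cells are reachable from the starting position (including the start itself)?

Answer: Reachable cells: 42

Derivation:
BFS flood-fill from (row=8, col=0):
  Distance 0: (row=8, col=0)
  Distance 1: (row=7, col=0), (row=9, col=0)
  Distance 2: (row=7, col=1), (row=9, col=1)
  Distance 3: (row=7, col=2), (row=9, col=2)
  Distance 4: (row=6, col=2), (row=7, col=3), (row=9, col=3)
  Distance 5: (row=6, col=3), (row=8, col=3)
  Distance 6: (row=5, col=3), (row=6, col=4), (row=8, col=4)
  Distance 7: (row=4, col=3), (row=5, col=4)
  Distance 8: (row=3, col=3), (row=4, col=2), (row=4, col=4)
  Distance 9: (row=2, col=3), (row=3, col=2), (row=3, col=4), (row=4, col=1)
  Distance 10: (row=1, col=3), (row=2, col=2), (row=3, col=1), (row=4, col=0), (row=5, col=1)
  Distance 11: (row=0, col=3), (row=1, col=2), (row=1, col=4), (row=2, col=1), (row=3, col=0), (row=5, col=0)
  Distance 12: (row=0, col=2), (row=0, col=4), (row=1, col=1), (row=2, col=0)
  Distance 13: (row=0, col=1), (row=1, col=0)
  Distance 14: (row=0, col=0)
Total reachable: 42 (grid has 42 open cells total)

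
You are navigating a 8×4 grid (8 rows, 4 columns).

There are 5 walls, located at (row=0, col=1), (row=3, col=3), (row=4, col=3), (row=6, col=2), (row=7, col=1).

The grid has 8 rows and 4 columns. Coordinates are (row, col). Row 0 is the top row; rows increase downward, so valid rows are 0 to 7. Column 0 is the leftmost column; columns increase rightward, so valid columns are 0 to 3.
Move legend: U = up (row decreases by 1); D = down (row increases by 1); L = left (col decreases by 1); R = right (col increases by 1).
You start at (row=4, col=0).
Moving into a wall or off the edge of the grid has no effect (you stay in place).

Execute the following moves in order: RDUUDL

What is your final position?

Start: (row=4, col=0)
  R (right): (row=4, col=0) -> (row=4, col=1)
  D (down): (row=4, col=1) -> (row=5, col=1)
  U (up): (row=5, col=1) -> (row=4, col=1)
  U (up): (row=4, col=1) -> (row=3, col=1)
  D (down): (row=3, col=1) -> (row=4, col=1)
  L (left): (row=4, col=1) -> (row=4, col=0)
Final: (row=4, col=0)

Answer: Final position: (row=4, col=0)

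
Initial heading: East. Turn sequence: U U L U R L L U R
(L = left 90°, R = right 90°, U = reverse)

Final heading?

Answer: Final heading: North

Derivation:
Start: East
  U (U-turn (180°)) -> West
  U (U-turn (180°)) -> East
  L (left (90° counter-clockwise)) -> North
  U (U-turn (180°)) -> South
  R (right (90° clockwise)) -> West
  L (left (90° counter-clockwise)) -> South
  L (left (90° counter-clockwise)) -> East
  U (U-turn (180°)) -> West
  R (right (90° clockwise)) -> North
Final: North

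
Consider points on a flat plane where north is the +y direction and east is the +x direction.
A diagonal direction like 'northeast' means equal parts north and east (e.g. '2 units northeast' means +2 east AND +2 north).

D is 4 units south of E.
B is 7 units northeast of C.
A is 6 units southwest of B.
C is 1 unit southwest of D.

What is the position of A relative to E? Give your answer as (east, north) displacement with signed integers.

Place E at the origin (east=0, north=0).
  D is 4 units south of E: delta (east=+0, north=-4); D at (east=0, north=-4).
  C is 1 unit southwest of D: delta (east=-1, north=-1); C at (east=-1, north=-5).
  B is 7 units northeast of C: delta (east=+7, north=+7); B at (east=6, north=2).
  A is 6 units southwest of B: delta (east=-6, north=-6); A at (east=0, north=-4).
Therefore A relative to E: (east=0, north=-4).

Answer: A is at (east=0, north=-4) relative to E.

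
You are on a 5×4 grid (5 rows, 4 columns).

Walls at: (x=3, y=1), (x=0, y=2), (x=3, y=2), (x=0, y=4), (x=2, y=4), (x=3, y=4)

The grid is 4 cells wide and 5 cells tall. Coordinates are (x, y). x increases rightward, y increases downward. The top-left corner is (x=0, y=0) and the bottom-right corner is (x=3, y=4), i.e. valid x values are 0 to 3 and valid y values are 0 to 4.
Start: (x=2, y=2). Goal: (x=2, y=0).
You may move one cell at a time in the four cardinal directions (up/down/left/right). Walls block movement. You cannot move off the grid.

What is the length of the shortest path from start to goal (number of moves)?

BFS from (x=2, y=2) until reaching (x=2, y=0):
  Distance 0: (x=2, y=2)
  Distance 1: (x=2, y=1), (x=1, y=2), (x=2, y=3)
  Distance 2: (x=2, y=0), (x=1, y=1), (x=1, y=3), (x=3, y=3)  <- goal reached here
One shortest path (2 moves): (x=2, y=2) -> (x=2, y=1) -> (x=2, y=0)

Answer: Shortest path length: 2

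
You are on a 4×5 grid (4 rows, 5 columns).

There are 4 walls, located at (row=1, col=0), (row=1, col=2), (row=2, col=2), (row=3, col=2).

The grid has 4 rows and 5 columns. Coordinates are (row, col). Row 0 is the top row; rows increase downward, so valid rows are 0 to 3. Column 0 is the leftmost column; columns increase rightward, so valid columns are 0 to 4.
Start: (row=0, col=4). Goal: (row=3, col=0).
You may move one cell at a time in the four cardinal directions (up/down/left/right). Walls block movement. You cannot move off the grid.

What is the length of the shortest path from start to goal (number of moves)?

BFS from (row=0, col=4) until reaching (row=3, col=0):
  Distance 0: (row=0, col=4)
  Distance 1: (row=0, col=3), (row=1, col=4)
  Distance 2: (row=0, col=2), (row=1, col=3), (row=2, col=4)
  Distance 3: (row=0, col=1), (row=2, col=3), (row=3, col=4)
  Distance 4: (row=0, col=0), (row=1, col=1), (row=3, col=3)
  Distance 5: (row=2, col=1)
  Distance 6: (row=2, col=0), (row=3, col=1)
  Distance 7: (row=3, col=0)  <- goal reached here
One shortest path (7 moves): (row=0, col=4) -> (row=0, col=3) -> (row=0, col=2) -> (row=0, col=1) -> (row=1, col=1) -> (row=2, col=1) -> (row=2, col=0) -> (row=3, col=0)

Answer: Shortest path length: 7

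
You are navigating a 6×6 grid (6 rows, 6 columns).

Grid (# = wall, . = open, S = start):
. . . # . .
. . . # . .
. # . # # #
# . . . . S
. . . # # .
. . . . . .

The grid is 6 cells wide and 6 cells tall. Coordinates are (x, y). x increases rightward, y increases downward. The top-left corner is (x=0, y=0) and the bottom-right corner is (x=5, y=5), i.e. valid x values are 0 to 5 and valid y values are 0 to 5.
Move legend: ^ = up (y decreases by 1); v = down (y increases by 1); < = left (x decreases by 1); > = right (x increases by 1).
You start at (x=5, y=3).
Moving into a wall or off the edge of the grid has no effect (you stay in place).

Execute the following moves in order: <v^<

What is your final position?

Start: (x=5, y=3)
  < (left): (x=5, y=3) -> (x=4, y=3)
  v (down): blocked, stay at (x=4, y=3)
  ^ (up): blocked, stay at (x=4, y=3)
  < (left): (x=4, y=3) -> (x=3, y=3)
Final: (x=3, y=3)

Answer: Final position: (x=3, y=3)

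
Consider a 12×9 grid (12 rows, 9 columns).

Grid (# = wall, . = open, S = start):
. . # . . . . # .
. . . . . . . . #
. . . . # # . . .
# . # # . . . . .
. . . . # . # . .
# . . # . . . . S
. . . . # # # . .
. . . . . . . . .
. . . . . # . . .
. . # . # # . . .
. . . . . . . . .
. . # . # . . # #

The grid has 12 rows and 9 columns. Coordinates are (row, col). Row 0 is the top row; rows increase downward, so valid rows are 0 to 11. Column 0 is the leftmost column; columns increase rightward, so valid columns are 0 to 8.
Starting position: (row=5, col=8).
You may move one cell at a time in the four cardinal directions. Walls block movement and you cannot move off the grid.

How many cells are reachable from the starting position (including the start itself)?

BFS flood-fill from (row=5, col=8):
  Distance 0: (row=5, col=8)
  Distance 1: (row=4, col=8), (row=5, col=7), (row=6, col=8)
  Distance 2: (row=3, col=8), (row=4, col=7), (row=5, col=6), (row=6, col=7), (row=7, col=8)
  Distance 3: (row=2, col=8), (row=3, col=7), (row=5, col=5), (row=7, col=7), (row=8, col=8)
  Distance 4: (row=2, col=7), (row=3, col=6), (row=4, col=5), (row=5, col=4), (row=7, col=6), (row=8, col=7), (row=9, col=8)
  Distance 5: (row=1, col=7), (row=2, col=6), (row=3, col=5), (row=7, col=5), (row=8, col=6), (row=9, col=7), (row=10, col=8)
  Distance 6: (row=1, col=6), (row=3, col=4), (row=7, col=4), (row=9, col=6), (row=10, col=7)
  Distance 7: (row=0, col=6), (row=1, col=5), (row=7, col=3), (row=8, col=4), (row=10, col=6)
  Distance 8: (row=0, col=5), (row=1, col=4), (row=6, col=3), (row=7, col=2), (row=8, col=3), (row=10, col=5), (row=11, col=6)
  Distance 9: (row=0, col=4), (row=1, col=3), (row=6, col=2), (row=7, col=1), (row=8, col=2), (row=9, col=3), (row=10, col=4), (row=11, col=5)
  Distance 10: (row=0, col=3), (row=1, col=2), (row=2, col=3), (row=5, col=2), (row=6, col=1), (row=7, col=0), (row=8, col=1), (row=10, col=3)
  Distance 11: (row=1, col=1), (row=2, col=2), (row=4, col=2), (row=5, col=1), (row=6, col=0), (row=8, col=0), (row=9, col=1), (row=10, col=2), (row=11, col=3)
  Distance 12: (row=0, col=1), (row=1, col=0), (row=2, col=1), (row=4, col=1), (row=4, col=3), (row=9, col=0), (row=10, col=1)
  Distance 13: (row=0, col=0), (row=2, col=0), (row=3, col=1), (row=4, col=0), (row=10, col=0), (row=11, col=1)
  Distance 14: (row=11, col=0)
Total reachable: 84 (grid has 85 open cells total)

Answer: Reachable cells: 84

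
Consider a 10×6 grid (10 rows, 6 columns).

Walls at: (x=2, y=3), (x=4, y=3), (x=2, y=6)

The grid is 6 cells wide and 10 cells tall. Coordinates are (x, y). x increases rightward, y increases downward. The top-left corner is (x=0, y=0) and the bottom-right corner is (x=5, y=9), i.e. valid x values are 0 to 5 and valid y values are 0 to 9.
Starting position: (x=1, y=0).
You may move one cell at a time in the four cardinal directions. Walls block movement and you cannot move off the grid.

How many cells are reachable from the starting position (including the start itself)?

Answer: Reachable cells: 57

Derivation:
BFS flood-fill from (x=1, y=0):
  Distance 0: (x=1, y=0)
  Distance 1: (x=0, y=0), (x=2, y=0), (x=1, y=1)
  Distance 2: (x=3, y=0), (x=0, y=1), (x=2, y=1), (x=1, y=2)
  Distance 3: (x=4, y=0), (x=3, y=1), (x=0, y=2), (x=2, y=2), (x=1, y=3)
  Distance 4: (x=5, y=0), (x=4, y=1), (x=3, y=2), (x=0, y=3), (x=1, y=4)
  Distance 5: (x=5, y=1), (x=4, y=2), (x=3, y=3), (x=0, y=4), (x=2, y=4), (x=1, y=5)
  Distance 6: (x=5, y=2), (x=3, y=4), (x=0, y=5), (x=2, y=5), (x=1, y=6)
  Distance 7: (x=5, y=3), (x=4, y=4), (x=3, y=5), (x=0, y=6), (x=1, y=7)
  Distance 8: (x=5, y=4), (x=4, y=5), (x=3, y=6), (x=0, y=7), (x=2, y=7), (x=1, y=8)
  Distance 9: (x=5, y=5), (x=4, y=6), (x=3, y=7), (x=0, y=8), (x=2, y=8), (x=1, y=9)
  Distance 10: (x=5, y=6), (x=4, y=7), (x=3, y=8), (x=0, y=9), (x=2, y=9)
  Distance 11: (x=5, y=7), (x=4, y=8), (x=3, y=9)
  Distance 12: (x=5, y=8), (x=4, y=9)
  Distance 13: (x=5, y=9)
Total reachable: 57 (grid has 57 open cells total)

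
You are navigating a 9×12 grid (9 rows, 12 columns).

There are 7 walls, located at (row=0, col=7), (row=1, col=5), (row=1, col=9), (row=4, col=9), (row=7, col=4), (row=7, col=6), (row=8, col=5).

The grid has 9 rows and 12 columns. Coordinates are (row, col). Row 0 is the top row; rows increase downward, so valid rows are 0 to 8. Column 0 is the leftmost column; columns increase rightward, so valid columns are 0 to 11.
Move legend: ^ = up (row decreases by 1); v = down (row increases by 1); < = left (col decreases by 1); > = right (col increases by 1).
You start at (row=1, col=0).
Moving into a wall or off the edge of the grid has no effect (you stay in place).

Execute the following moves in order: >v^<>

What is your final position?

Answer: Final position: (row=1, col=1)

Derivation:
Start: (row=1, col=0)
  > (right): (row=1, col=0) -> (row=1, col=1)
  v (down): (row=1, col=1) -> (row=2, col=1)
  ^ (up): (row=2, col=1) -> (row=1, col=1)
  < (left): (row=1, col=1) -> (row=1, col=0)
  > (right): (row=1, col=0) -> (row=1, col=1)
Final: (row=1, col=1)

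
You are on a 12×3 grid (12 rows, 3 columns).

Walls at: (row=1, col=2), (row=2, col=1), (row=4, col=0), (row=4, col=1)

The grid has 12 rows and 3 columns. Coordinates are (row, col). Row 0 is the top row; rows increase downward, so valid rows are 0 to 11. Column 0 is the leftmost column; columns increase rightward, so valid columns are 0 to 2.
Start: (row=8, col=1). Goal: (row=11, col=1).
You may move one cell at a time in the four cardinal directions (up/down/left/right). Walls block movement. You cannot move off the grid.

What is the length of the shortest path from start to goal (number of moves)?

BFS from (row=8, col=1) until reaching (row=11, col=1):
  Distance 0: (row=8, col=1)
  Distance 1: (row=7, col=1), (row=8, col=0), (row=8, col=2), (row=9, col=1)
  Distance 2: (row=6, col=1), (row=7, col=0), (row=7, col=2), (row=9, col=0), (row=9, col=2), (row=10, col=1)
  Distance 3: (row=5, col=1), (row=6, col=0), (row=6, col=2), (row=10, col=0), (row=10, col=2), (row=11, col=1)  <- goal reached here
One shortest path (3 moves): (row=8, col=1) -> (row=9, col=1) -> (row=10, col=1) -> (row=11, col=1)

Answer: Shortest path length: 3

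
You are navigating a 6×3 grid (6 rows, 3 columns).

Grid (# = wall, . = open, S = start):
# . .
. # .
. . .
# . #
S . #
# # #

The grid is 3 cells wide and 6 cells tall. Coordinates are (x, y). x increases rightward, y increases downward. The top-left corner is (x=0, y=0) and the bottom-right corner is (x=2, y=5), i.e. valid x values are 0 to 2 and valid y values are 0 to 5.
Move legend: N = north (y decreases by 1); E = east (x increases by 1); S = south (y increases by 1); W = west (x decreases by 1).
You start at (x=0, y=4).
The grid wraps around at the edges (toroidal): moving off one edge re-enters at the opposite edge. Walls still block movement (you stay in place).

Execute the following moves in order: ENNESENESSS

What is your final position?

Start: (x=0, y=4)
  E (east): (x=0, y=4) -> (x=1, y=4)
  N (north): (x=1, y=4) -> (x=1, y=3)
  N (north): (x=1, y=3) -> (x=1, y=2)
  E (east): (x=1, y=2) -> (x=2, y=2)
  S (south): blocked, stay at (x=2, y=2)
  E (east): (x=2, y=2) -> (x=0, y=2)
  N (north): (x=0, y=2) -> (x=0, y=1)
  E (east): blocked, stay at (x=0, y=1)
  S (south): (x=0, y=1) -> (x=0, y=2)
  S (south): blocked, stay at (x=0, y=2)
  S (south): blocked, stay at (x=0, y=2)
Final: (x=0, y=2)

Answer: Final position: (x=0, y=2)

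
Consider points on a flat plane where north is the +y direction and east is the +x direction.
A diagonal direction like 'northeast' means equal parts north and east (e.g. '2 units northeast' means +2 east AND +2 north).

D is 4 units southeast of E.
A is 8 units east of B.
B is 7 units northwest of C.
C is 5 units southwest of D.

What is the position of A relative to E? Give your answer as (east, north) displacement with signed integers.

Place E at the origin (east=0, north=0).
  D is 4 units southeast of E: delta (east=+4, north=-4); D at (east=4, north=-4).
  C is 5 units southwest of D: delta (east=-5, north=-5); C at (east=-1, north=-9).
  B is 7 units northwest of C: delta (east=-7, north=+7); B at (east=-8, north=-2).
  A is 8 units east of B: delta (east=+8, north=+0); A at (east=0, north=-2).
Therefore A relative to E: (east=0, north=-2).

Answer: A is at (east=0, north=-2) relative to E.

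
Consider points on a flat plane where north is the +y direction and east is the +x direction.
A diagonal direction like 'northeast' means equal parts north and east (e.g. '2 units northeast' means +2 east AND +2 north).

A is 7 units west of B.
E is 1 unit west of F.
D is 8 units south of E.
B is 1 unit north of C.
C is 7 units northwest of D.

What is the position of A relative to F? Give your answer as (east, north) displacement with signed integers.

Answer: A is at (east=-15, north=0) relative to F.

Derivation:
Place F at the origin (east=0, north=0).
  E is 1 unit west of F: delta (east=-1, north=+0); E at (east=-1, north=0).
  D is 8 units south of E: delta (east=+0, north=-8); D at (east=-1, north=-8).
  C is 7 units northwest of D: delta (east=-7, north=+7); C at (east=-8, north=-1).
  B is 1 unit north of C: delta (east=+0, north=+1); B at (east=-8, north=0).
  A is 7 units west of B: delta (east=-7, north=+0); A at (east=-15, north=0).
Therefore A relative to F: (east=-15, north=0).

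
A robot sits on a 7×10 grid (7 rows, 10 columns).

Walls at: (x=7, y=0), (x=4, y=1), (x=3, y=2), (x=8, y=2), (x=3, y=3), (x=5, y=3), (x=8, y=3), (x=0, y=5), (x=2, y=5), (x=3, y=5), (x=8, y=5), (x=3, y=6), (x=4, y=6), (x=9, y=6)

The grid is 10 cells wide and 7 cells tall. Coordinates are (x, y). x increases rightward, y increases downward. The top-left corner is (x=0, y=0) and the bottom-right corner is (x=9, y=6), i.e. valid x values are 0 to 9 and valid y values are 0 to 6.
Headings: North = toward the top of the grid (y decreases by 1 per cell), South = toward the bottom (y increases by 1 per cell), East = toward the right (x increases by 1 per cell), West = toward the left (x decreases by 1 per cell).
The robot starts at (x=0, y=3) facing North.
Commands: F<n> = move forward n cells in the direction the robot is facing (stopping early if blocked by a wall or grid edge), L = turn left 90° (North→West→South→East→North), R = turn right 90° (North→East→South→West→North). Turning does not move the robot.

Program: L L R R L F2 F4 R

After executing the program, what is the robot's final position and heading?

Answer: Final position: (x=0, y=3), facing North

Derivation:
Start: (x=0, y=3), facing North
  L: turn left, now facing West
  L: turn left, now facing South
  R: turn right, now facing West
  R: turn right, now facing North
  L: turn left, now facing West
  F2: move forward 0/2 (blocked), now at (x=0, y=3)
  F4: move forward 0/4 (blocked), now at (x=0, y=3)
  R: turn right, now facing North
Final: (x=0, y=3), facing North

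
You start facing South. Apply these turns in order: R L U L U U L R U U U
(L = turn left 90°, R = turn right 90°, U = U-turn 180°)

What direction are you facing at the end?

Answer: Final heading: East

Derivation:
Start: South
  R (right (90° clockwise)) -> West
  L (left (90° counter-clockwise)) -> South
  U (U-turn (180°)) -> North
  L (left (90° counter-clockwise)) -> West
  U (U-turn (180°)) -> East
  U (U-turn (180°)) -> West
  L (left (90° counter-clockwise)) -> South
  R (right (90° clockwise)) -> West
  U (U-turn (180°)) -> East
  U (U-turn (180°)) -> West
  U (U-turn (180°)) -> East
Final: East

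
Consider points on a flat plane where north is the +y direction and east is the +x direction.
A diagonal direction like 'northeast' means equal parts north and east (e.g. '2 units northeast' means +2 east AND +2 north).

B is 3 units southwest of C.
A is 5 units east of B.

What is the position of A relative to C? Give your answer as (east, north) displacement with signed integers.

Place C at the origin (east=0, north=0).
  B is 3 units southwest of C: delta (east=-3, north=-3); B at (east=-3, north=-3).
  A is 5 units east of B: delta (east=+5, north=+0); A at (east=2, north=-3).
Therefore A relative to C: (east=2, north=-3).

Answer: A is at (east=2, north=-3) relative to C.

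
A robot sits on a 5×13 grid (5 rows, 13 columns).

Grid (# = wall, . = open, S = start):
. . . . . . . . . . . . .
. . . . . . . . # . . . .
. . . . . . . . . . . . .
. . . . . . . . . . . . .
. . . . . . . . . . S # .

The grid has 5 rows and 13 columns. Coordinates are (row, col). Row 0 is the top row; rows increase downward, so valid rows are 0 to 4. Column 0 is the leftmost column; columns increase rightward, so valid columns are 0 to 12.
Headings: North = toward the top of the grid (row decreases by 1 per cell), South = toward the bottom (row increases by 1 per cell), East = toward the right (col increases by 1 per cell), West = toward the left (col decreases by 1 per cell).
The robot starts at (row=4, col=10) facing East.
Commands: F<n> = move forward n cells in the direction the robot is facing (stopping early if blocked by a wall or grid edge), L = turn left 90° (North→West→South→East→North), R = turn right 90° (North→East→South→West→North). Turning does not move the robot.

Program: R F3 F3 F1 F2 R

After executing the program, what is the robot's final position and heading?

Start: (row=4, col=10), facing East
  R: turn right, now facing South
  F3: move forward 0/3 (blocked), now at (row=4, col=10)
  F3: move forward 0/3 (blocked), now at (row=4, col=10)
  F1: move forward 0/1 (blocked), now at (row=4, col=10)
  F2: move forward 0/2 (blocked), now at (row=4, col=10)
  R: turn right, now facing West
Final: (row=4, col=10), facing West

Answer: Final position: (row=4, col=10), facing West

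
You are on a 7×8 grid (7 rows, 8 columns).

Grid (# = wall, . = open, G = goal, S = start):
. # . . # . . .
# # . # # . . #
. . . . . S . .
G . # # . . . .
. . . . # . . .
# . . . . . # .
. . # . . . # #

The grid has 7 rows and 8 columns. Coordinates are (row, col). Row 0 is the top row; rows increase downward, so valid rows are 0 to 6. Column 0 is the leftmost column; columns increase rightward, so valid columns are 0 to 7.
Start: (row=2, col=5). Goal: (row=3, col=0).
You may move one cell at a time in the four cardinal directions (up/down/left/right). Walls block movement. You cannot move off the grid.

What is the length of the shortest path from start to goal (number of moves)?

Answer: Shortest path length: 6

Derivation:
BFS from (row=2, col=5) until reaching (row=3, col=0):
  Distance 0: (row=2, col=5)
  Distance 1: (row=1, col=5), (row=2, col=4), (row=2, col=6), (row=3, col=5)
  Distance 2: (row=0, col=5), (row=1, col=6), (row=2, col=3), (row=2, col=7), (row=3, col=4), (row=3, col=6), (row=4, col=5)
  Distance 3: (row=0, col=6), (row=2, col=2), (row=3, col=7), (row=4, col=6), (row=5, col=5)
  Distance 4: (row=0, col=7), (row=1, col=2), (row=2, col=1), (row=4, col=7), (row=5, col=4), (row=6, col=5)
  Distance 5: (row=0, col=2), (row=2, col=0), (row=3, col=1), (row=5, col=3), (row=5, col=7), (row=6, col=4)
  Distance 6: (row=0, col=3), (row=3, col=0), (row=4, col=1), (row=4, col=3), (row=5, col=2), (row=6, col=3)  <- goal reached here
One shortest path (6 moves): (row=2, col=5) -> (row=2, col=4) -> (row=2, col=3) -> (row=2, col=2) -> (row=2, col=1) -> (row=2, col=0) -> (row=3, col=0)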